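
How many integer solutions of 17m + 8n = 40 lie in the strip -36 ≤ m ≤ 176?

gcd(17, 8) = 1.
By Bézout, 17·(1) + 8·(-2) = 1.
Particular solution: (0, 5).
General solution: m = 0 + 8t, n = 5 - 17t for integer t.
-36 ≤ 0 + 8t ≤ 176 gives t ∈ [-4, 22], which is 27 values.

27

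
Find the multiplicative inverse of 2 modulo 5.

gcd(5, 2):
  5 = 2·2 + 1
  2 = 2·1
so gcd(5, 2) = 1.
Back-substitute for Bézout coefficients:
  1 = 5 - 2·2
  ... = 2·(-2) + 5·(1)
So 2·-2 ≡ 1 (mod 5), and -2 mod 5 = 3.

3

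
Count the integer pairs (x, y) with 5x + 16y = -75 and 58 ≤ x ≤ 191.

8

gcd(16, 5) = 1.
By Bézout, 5·(-3) + 16·(1) = 1.
Particular solution: (1, -5).
General solution: x = 1 + 16t, y = -5 - 5t for integer t.
58 ≤ 1 + 16t ≤ 191 gives t ∈ [4, 11], which is 8 values.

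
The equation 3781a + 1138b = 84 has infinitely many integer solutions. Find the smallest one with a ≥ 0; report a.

270

gcd(3781, 1138):
  3781 = 3·1138 + 367
  1138 = 3·367 + 37
  367 = 9·37 + 34
  37 = 1·34 + 3
  34 = 11·3 + 1
  3 = 3·1
so gcd(3781, 1138) = 1.
1 divides 84, so solutions exist.
Back-substitute for Bézout coefficients:
  1 = 34 - 11·3
  ... = 3781·(369) + 1138·(-1226)
Scale by 84/1 = 84: (a₀, b₀) = (30996, -102984).
General solution: a = 30996 + 1138t, b = -102984 - 3781t for integer t.
a ≥ 0: smallest is 30996 mod 1138 = 270 (at t = -27), with b = -897.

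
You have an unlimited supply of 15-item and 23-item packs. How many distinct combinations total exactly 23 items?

1

Need nonnegative integers with 15j + 23k = 23.
gcd(15, 23) = 1, and 15·(-3) + 23·(2) = 1.
So (j₀, k₀) = (-69, 46); general j = -69 + 23t, k = 46 - 15t.
j ≥ 0 ⇒ t ≥ 3; k ≥ 0 ⇒ t ≤ 3. That's 1 value of t.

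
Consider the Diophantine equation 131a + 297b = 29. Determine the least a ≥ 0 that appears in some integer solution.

gcd(297, 131):
  297 = 2*131 + 35
  131 = 3*35 + 26
  35 = 1*26 + 9
  26 = 2*9 + 8
  9 = 1*8 + 1
  8 = 8*1
so gcd(297, 131) = 1.
1 divides 29, so solutions exist.
Back-substitute for Bézout coefficients:
  1 = 9 - 1*8
  ... = 131*(-34) + 297*(15)
Scale by 29/1 = 29: (a₀, b₀) = (-986, 435).
General solution: a = -986 + 297t, b = 435 - 131t for integer t.
a ≥ 0: smallest is -986 mod 297 = 202 (at t = 4), with b = -89.

202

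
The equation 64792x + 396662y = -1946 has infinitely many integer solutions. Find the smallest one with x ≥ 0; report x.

gcd(396662, 64792) = 14  (396662 = 6·64792 + 7910, 64792 = 8·7910 + 1512, 7910 = 5·1512 + 350, 1512 = 4·350 + 112, 350 = 3·112 + 14, 112 = 8·14).
14 divides -1946, so solutions exist.
Back-substituting, 64792·(-3410) + 396662·(557) = 14.
Scale by -1946/14 = -139: (x₀, y₀) = (473990, -77423).
General solution: x = 473990 + 28333t, y = -77423 - 4628t for integer t.
x ≥ 0: smallest is 473990 mod 28333 = 20662 (at t = -16), with y = -3375.

20662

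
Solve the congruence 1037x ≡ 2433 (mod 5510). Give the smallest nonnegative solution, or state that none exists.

gcd(5510, 1037):
  5510 = 5·1037 + 325
  1037 = 3·325 + 62
  325 = 5·62 + 15
  62 = 4·15 + 2
  15 = 7·2 + 1
  2 = 2·1
so gcd(5510, 1037) = 1.
1 divides 2433, so solutions exist.
Back-substitute for Bézout coefficients:
  1 = 15 - 7·2
  ... = 1037·(-2577) + 5510·(485)
So 1037·(-2577) ≡ 1 (mod 5510); multiply by 2433: x ≡ -6269841 (mod 5510).
Smallest nonnegative: x = -6269841 mod 5510 = 539.

539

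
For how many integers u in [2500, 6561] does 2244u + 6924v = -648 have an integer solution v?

gcd(6924, 2244):
  6924 = 3*2244 + 192
  2244 = 11*192 + 132
  192 = 1*132 + 60
  132 = 2*60 + 12
  60 = 5*12
so gcd(6924, 2244) = 12.
Back-substitute for Bézout coefficients:
  12 = 132 - 2*60
  ... = 2244*(108) + 6924*(-35)
Scale by -54: particular solution (-5832, 1890); reduce u mod 577: (515, -167).
General solution: u = 515 + 577t, v = -167 - 187t for integer t.
2500 ≤ 515 + 577t ≤ 6561 gives t ∈ [4, 10], which is 7 values.

7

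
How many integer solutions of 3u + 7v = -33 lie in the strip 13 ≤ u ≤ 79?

9

gcd(7, 3):
  7 = 2·3 + 1
  3 = 3·1
so gcd(7, 3) = 1.
Back-substitute for Bézout coefficients:
  1 = 7 - 2·3
  ... = 3·(-2) + 7·(1)
Scale by -33: particular solution (66, -33); reduce u mod 7: (3, -6).
General solution: u = 3 + 7t, v = -6 - 3t for integer t.
13 ≤ 3 + 7t ≤ 79 gives t ∈ [2, 10], which is 9 values.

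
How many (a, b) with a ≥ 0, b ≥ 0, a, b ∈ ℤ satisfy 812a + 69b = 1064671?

gcd(812, 69) = 1.
By Bézout, 812×(-13) + 69×(153) = 1.
One solution: (56, 14771).
General: a = 56 + 69t, b = 14771 - 812t.
a ≥ 0 ⇒ t ≥ 0; b ≥ 0 ⇒ t ≤ 18. So t ∈ [0, 18]: 19 solutions.

19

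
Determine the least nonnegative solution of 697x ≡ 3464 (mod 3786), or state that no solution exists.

1238

gcd(3786, 697) = 1.
1 divides 3464, so solutions exist.
By Bézout, 697·(-239) + 3786·(44) = 1.
So 697·(-239) ≡ 1 (mod 3786); multiply by 3464: x ≡ -827896 (mod 3786).
Smallest nonnegative: x = -827896 mod 3786 = 1238.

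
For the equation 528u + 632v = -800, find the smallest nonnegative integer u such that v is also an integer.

32

gcd(632, 528) = 8.
8 divides -800, so solutions exist.
By Bézout, 528×(6) + 632×(-5) = 8.
Scale by -800/8 = -100: (u₀, v₀) = (-600, 500).
General solution: u = -600 + 79t, v = 500 - 66t for integer t.
u ≥ 0: smallest is -600 mod 79 = 32 (at t = 8), with v = -28.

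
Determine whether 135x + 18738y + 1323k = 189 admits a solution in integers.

yes

gcd(18738, 135) = 27.
gcd(27, 1323) = 27.
27 divides 189, so integer solutions exist.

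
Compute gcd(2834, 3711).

1

gcd(3711, 2834) = 1  (3711 = 1*2834 + 877, 2834 = 3*877 + 203, 877 = 4*203 + 65, 203 = 3*65 + 8, 65 = 8*8 + 1, 8 = 8*1).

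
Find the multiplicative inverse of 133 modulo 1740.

157

gcd(1740, 133):
  1740 = 13×133 + 11
  133 = 12×11 + 1
  11 = 11×1
so gcd(1740, 133) = 1.
Back-substitute for Bézout coefficients:
  1 = 133 - 12×11
  ... = 133×(157) + 1740×(-12)
So 133×157 ≡ 1 (mod 1740), and 157 mod 1740 = 157.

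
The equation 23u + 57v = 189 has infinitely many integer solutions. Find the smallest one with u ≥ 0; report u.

gcd(57, 23) = 1.
1 divides 189, so solutions exist.
By Bézout, 23*(5) + 57*(-2) = 1.
Scale by 189/1 = 189: (u₀, v₀) = (945, -378).
General solution: u = 945 + 57t, v = -378 - 23t for integer t.
u ≥ 0: smallest is 945 mod 57 = 33 (at t = -16), with v = -10.

33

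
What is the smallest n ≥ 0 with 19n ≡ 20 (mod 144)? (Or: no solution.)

gcd(144, 19) = 1  (144 = 7·19 + 11, 19 = 1·11 + 8, 11 = 1·8 + 3, 8 = 2·3 + 2, 3 = 1·2 + 1, 2 = 2·1).
1 divides 20, so solutions exist.
Back-substituting, 19·(-53) + 144·(7) = 1.
So 19·(-53) ≡ 1 (mod 144); multiply by 20: n ≡ -1060 (mod 144).
Smallest nonnegative: n = -1060 mod 144 = 92.

92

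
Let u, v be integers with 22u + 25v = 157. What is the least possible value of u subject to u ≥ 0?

6

gcd(25, 22) = 1.
1 divides 157, so solutions exist.
By Bézout, 22·(8) + 25·(-7) = 1.
Scale by 157/1 = 157: (u₀, v₀) = (1256, -1099).
General solution: u = 1256 + 25t, v = -1099 - 22t for integer t.
u ≥ 0: smallest is 1256 mod 25 = 6 (at t = -50), with v = 1.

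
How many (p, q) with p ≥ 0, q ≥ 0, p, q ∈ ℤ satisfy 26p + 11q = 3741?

gcd(26, 11) = 1.
By Bézout, 26*(3) + 11*(-7) = 1.
One solution: (3, 333).
General: p = 3 + 11t, q = 333 - 26t.
p ≥ 0 ⇒ t ≥ 0; q ≥ 0 ⇒ t ≤ 12. So t ∈ [0, 12]: 13 solutions.

13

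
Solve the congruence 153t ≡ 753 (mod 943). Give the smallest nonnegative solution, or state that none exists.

800

gcd(943, 153) = 1  (943 = 6*153 + 25, 153 = 6*25 + 3, 25 = 8*3 + 1, 3 = 3*1).
1 divides 753, so solutions exist.
Back-substituting, 153*(-302) + 943*(49) = 1.
So 153*(-302) ≡ 1 (mod 943); multiply by 753: t ≡ -227406 (mod 943).
Smallest nonnegative: t = -227406 mod 943 = 800.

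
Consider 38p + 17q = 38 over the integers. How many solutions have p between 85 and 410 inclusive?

gcd(38, 17) = 1.
By Bézout, 38·(-4) + 17·(9) = 1.
Particular solution: (1, 0).
General solution: p = 1 + 17t, q = 0 - 38t for integer t.
85 ≤ 1 + 17t ≤ 410 gives t ∈ [5, 24], which is 20 values.

20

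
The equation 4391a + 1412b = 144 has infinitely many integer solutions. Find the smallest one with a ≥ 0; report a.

256

gcd(4391, 1412):
  4391 = 3*1412 + 155
  1412 = 9*155 + 17
  155 = 9*17 + 2
  17 = 8*2 + 1
  2 = 2*1
so gcd(4391, 1412) = 1.
1 divides 144, so solutions exist.
Back-substitute for Bézout coefficients:
  1 = 17 - 8*2
  ... = 4391*(-665) + 1412*(2068)
Scale by 144/1 = 144: (a₀, b₀) = (-95760, 297792).
General solution: a = -95760 + 1412t, b = 297792 - 4391t for integer t.
a ≥ 0: smallest is -95760 mod 1412 = 256 (at t = 68), with b = -796.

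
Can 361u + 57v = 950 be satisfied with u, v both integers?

gcd(361, 57):
  361 = 6·57 + 19
  57 = 3·19
so gcd(361, 57) = 19.
19 divides 950, so integer solutions exist.

yes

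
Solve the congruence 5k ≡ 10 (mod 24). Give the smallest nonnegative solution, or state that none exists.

gcd(24, 5) = 1.
1 divides 10, so solutions exist.
By Bézout, 5×(5) + 24×(-1) = 1.
So 5×(5) ≡ 1 (mod 24); multiply by 10: k ≡ 50 (mod 24).
Smallest nonnegative: k = 50 mod 24 = 2.

2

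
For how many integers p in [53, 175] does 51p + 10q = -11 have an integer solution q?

12

gcd(51, 10):
  51 = 5×10 + 1
  10 = 10×1
so gcd(51, 10) = 1.
Back-substitute for Bézout coefficients:
  1 = 51 - 5×10
  ... = 51×(1) + 10×(-5)
Scale by -11: particular solution (-11, 55); reduce p mod 10: (9, -47).
General solution: p = 9 + 10t, q = -47 - 51t for integer t.
53 ≤ 9 + 10t ≤ 175 gives t ∈ [5, 16], which is 12 values.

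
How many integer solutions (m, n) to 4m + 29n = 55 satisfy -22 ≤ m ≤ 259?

10

gcd(29, 4) = 1  (29 = 7·4 + 1, 4 = 4·1).
Back-substituting, 4·(-7) + 29·(1) = 1.
Scale by 55: particular solution (-385, 55); reduce m mod 29: (21, -1).
General solution: m = 21 + 29t, n = -1 - 4t for integer t.
-22 ≤ 21 + 29t ≤ 259 gives t ∈ [-1, 8], which is 10 values.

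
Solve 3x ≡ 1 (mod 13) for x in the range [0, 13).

gcd(13, 3):
  13 = 4·3 + 1
  3 = 3·1
so gcd(13, 3) = 1.
Back-substitute for Bézout coefficients:
  1 = 13 - 4·3
  ... = 3·(-4) + 13·(1)
So 3·-4 ≡ 1 (mod 13), and -4 mod 13 = 9.

9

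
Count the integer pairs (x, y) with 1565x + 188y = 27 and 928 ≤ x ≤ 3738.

gcd(1565, 188) = 1  (1565 = 8×188 + 61, 188 = 3×61 + 5, 61 = 12×5 + 1, 5 = 5×1).
Back-substituting, 1565×(37) + 188×(-308) = 1.
Scale by 27: particular solution (999, -8316); reduce x mod 188: (59, -491).
General solution: x = 59 + 188t, y = -491 - 1565t for integer t.
928 ≤ 59 + 188t ≤ 3738 gives t ∈ [5, 19], which is 15 values.

15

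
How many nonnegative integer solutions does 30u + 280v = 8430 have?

gcd(280, 30) = 10  (280 = 9×30 + 10, 30 = 3×10).
Back-substituting, 30×(-9) + 280×(1) = 10.
Scale by 843: one solution is (-7587, 843). Reduce u mod 28: (1, 30).
General: u = 1 + 28t, v = 30 - 3t.
u ≥ 0 ⇒ t ≥ 0; v ≥ 0 ⇒ t ≤ 10. So t ∈ [0, 10]: 11 solutions.

11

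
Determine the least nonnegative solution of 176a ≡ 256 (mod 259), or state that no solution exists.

gcd(259, 176):
  259 = 1·176 + 83
  176 = 2·83 + 10
  83 = 8·10 + 3
  10 = 3·3 + 1
  3 = 3·1
so gcd(259, 176) = 1.
1 divides 256, so solutions exist.
Back-substitute for Bézout coefficients:
  1 = 10 - 3·3
  ... = 176·(78) + 259·(-53)
So 176·(78) ≡ 1 (mod 259); multiply by 256: a ≡ 19968 (mod 259).
Smallest nonnegative: a = 19968 mod 259 = 25.

25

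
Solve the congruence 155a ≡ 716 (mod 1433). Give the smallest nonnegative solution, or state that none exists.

1188

gcd(1433, 155) = 1.
1 divides 716, so solutions exist.
By Bézout, 155*(490) + 1433*(-53) = 1.
So 155*(490) ≡ 1 (mod 1433); multiply by 716: a ≡ 350840 (mod 1433).
Smallest nonnegative: a = 350840 mod 1433 = 1188.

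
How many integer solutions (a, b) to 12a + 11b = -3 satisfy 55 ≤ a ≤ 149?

8

gcd(12, 11):
  12 = 1·11 + 1
  11 = 11·1
so gcd(12, 11) = 1.
Back-substitute for Bézout coefficients:
  1 = 12 - 1·11
  ... = 12·(1) + 11·(-1)
Scale by -3: particular solution (-3, 3); reduce a mod 11: (8, -9).
General solution: a = 8 + 11t, b = -9 - 12t for integer t.
55 ≤ 8 + 11t ≤ 149 gives t ∈ [5, 12], which is 8 values.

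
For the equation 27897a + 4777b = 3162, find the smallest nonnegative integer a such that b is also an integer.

gcd(27897, 4777) = 17  (27897 = 5×4777 + 4012, 4777 = 1×4012 + 765, 4012 = 5×765 + 187, 765 = 4×187 + 17, 187 = 11×17).
17 divides 3162, so solutions exist.
Back-substituting, 27897×(-25) + 4777×(146) = 17.
Scale by 3162/17 = 186: (a₀, b₀) = (-4650, 27156).
General solution: a = -4650 + 281t, b = 27156 - 1641t for integer t.
a ≥ 0: smallest is -4650 mod 281 = 127 (at t = 17), with b = -741.

127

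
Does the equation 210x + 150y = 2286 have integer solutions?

no

gcd(210, 150) = 30  (210 = 1*150 + 60, 150 = 2*60 + 30, 60 = 2*30).
30 does not divide 2286 (remainder 6), so no integer solutions.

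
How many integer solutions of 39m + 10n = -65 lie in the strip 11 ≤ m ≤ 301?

gcd(39, 10) = 1.
By Bézout, 39×(-1) + 10×(4) = 1.
Particular solution: (5, -26).
General solution: m = 5 + 10t, n = -26 - 39t for integer t.
11 ≤ 5 + 10t ≤ 301 gives t ∈ [1, 29], which is 29 values.

29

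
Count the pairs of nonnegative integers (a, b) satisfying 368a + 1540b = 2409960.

gcd(1540, 368) = 4  (1540 = 4×368 + 68, 368 = 5×68 + 28, 68 = 2×28 + 12, 28 = 2×12 + 4, 12 = 3×4).
Back-substituting, 368×(113) + 1540×(-27) = 4.
Scale by 602490: one solution is (68081370, -16267230). Reduce a mod 385: (280, 1498).
General: a = 280 + 385t, b = 1498 - 92t.
a ≥ 0 ⇒ t ≥ 0; b ≥ 0 ⇒ t ≤ 16. So t ∈ [0, 16]: 17 solutions.

17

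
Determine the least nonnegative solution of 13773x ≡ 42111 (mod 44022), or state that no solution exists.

7901

gcd(44022, 13773) = 3.
3 divides 42111, so solutions exist.
By Bézout, 13773·(-3583) + 44022·(1121) = 3.
So 13773·(-3583) ≡ 3 (mod 44022); multiply by 14037: x ≡ -50294571 (mod 14674).
Smallest nonnegative: x = -50294571 mod 14674 = 7901.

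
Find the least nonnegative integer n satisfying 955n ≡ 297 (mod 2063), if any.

1331

gcd(2063, 955) = 1  (2063 = 2·955 + 153, 955 = 6·153 + 37, 153 = 4·37 + 5, 37 = 7·5 + 2, 5 = 2·2 + 1, 2 = 2·1).
1 divides 297, so solutions exist.
Back-substituting, 955·(-836) + 2063·(387) = 1.
So 955·(-836) ≡ 1 (mod 2063); multiply by 297: n ≡ -248292 (mod 2063).
Smallest nonnegative: n = -248292 mod 2063 = 1331.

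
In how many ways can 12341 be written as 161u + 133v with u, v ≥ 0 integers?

gcd(161, 133) = 7  (161 = 1×133 + 28, 133 = 4×28 + 21, 28 = 1×21 + 7, 21 = 3×7).
Back-substituting, 161×(5) + 133×(-6) = 7.
Scale by 1763: one solution is (8815, -10578). Reduce u mod 19: (18, 71).
General: u = 18 + 19t, v = 71 - 23t.
u ≥ 0 ⇒ t ≥ 0; v ≥ 0 ⇒ t ≤ 3. So t ∈ [0, 3]: 4 solutions.

4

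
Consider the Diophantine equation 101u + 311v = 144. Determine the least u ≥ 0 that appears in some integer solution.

257

gcd(311, 101) = 1.
1 divides 144, so solutions exist.
By Bézout, 101×(-117) + 311×(38) = 1.
Scale by 144/1 = 144: (u₀, v₀) = (-16848, 5472).
General solution: u = -16848 + 311t, v = 5472 - 101t for integer t.
u ≥ 0: smallest is -16848 mod 311 = 257 (at t = 55), with v = -83.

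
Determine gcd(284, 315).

1

gcd(315, 284):
  315 = 1·284 + 31
  284 = 9·31 + 5
  31 = 6·5 + 1
  5 = 5·1
so gcd(315, 284) = 1.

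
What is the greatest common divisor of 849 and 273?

gcd(849, 273):
  849 = 3×273 + 30
  273 = 9×30 + 3
  30 = 10×3
so gcd(849, 273) = 3.

3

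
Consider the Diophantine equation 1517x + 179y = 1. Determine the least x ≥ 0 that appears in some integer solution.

gcd(1517, 179) = 1  (1517 = 8×179 + 85, 179 = 2×85 + 9, 85 = 9×9 + 4, 9 = 2×4 + 1, 4 = 4×1).
1 divides 1, so solutions exist.
Back-substituting, 1517×(-40) + 179×(339) = 1.
Scale by 1/1 = 1: (x₀, y₀) = (-40, 339).
General solution: x = -40 + 179t, y = 339 - 1517t for integer t.
x ≥ 0: smallest is -40 mod 179 = 139 (at t = 1), with y = -1178.

139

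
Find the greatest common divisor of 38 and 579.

1

gcd(579, 38):
  579 = 15*38 + 9
  38 = 4*9 + 2
  9 = 4*2 + 1
  2 = 2*1
so gcd(579, 38) = 1.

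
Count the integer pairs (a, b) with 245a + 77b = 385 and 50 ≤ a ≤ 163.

gcd(245, 77):
  245 = 3×77 + 14
  77 = 5×14 + 7
  14 = 2×7
so gcd(245, 77) = 7.
Back-substitute for Bézout coefficients:
  7 = 77 - 5×14
  ... = 245×(-5) + 77×(16)
Scale by 55: particular solution (-275, 880); reduce a mod 11: (0, 5).
General solution: a = 0 + 11t, b = 5 - 35t for integer t.
50 ≤ 0 + 11t ≤ 163 gives t ∈ [5, 14], which is 10 values.

10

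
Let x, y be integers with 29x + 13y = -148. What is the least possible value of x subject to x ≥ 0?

7

gcd(29, 13):
  29 = 2·13 + 3
  13 = 4·3 + 1
  3 = 3·1
so gcd(29, 13) = 1.
1 divides -148, so solutions exist.
Back-substitute for Bézout coefficients:
  1 = 13 - 4·3
  ... = 29·(-4) + 13·(9)
Scale by -148/1 = -148: (x₀, y₀) = (592, -1332).
General solution: x = 592 + 13t, y = -1332 - 29t for integer t.
x ≥ 0: smallest is 592 mod 13 = 7 (at t = -45), with y = -27.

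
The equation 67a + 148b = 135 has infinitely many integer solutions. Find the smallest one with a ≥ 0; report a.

97

gcd(148, 67):
  148 = 2×67 + 14
  67 = 4×14 + 11
  14 = 1×11 + 3
  11 = 3×3 + 2
  3 = 1×2 + 1
  2 = 2×1
so gcd(148, 67) = 1.
1 divides 135, so solutions exist.
Back-substitute for Bézout coefficients:
  1 = 3 - 1×2
  ... = 67×(-53) + 148×(24)
Scale by 135/1 = 135: (a₀, b₀) = (-7155, 3240).
General solution: a = -7155 + 148t, b = 3240 - 67t for integer t.
a ≥ 0: smallest is -7155 mod 148 = 97 (at t = 49), with b = -43.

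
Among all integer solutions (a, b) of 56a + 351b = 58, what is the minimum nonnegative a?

gcd(351, 56) = 1  (351 = 6·56 + 15, 56 = 3·15 + 11, 15 = 1·11 + 4, 11 = 2·4 + 3, 4 = 1·3 + 1, 3 = 3·1).
1 divides 58, so solutions exist.
Back-substituting, 56·(-94) + 351·(15) = 1.
Scale by 58/1 = 58: (a₀, b₀) = (-5452, 870).
General solution: a = -5452 + 351t, b = 870 - 56t for integer t.
a ≥ 0: smallest is -5452 mod 351 = 164 (at t = 16), with b = -26.

164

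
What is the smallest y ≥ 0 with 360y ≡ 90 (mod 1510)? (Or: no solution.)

38

gcd(1510, 360) = 10  (1510 = 4·360 + 70, 360 = 5·70 + 10, 70 = 7·10).
10 divides 90, so solutions exist.
Back-substituting, 360·(21) + 1510·(-5) = 10.
So 360·(21) ≡ 10 (mod 1510); multiply by 9: y ≡ 189 (mod 151).
Smallest nonnegative: y = 189 mod 151 = 38.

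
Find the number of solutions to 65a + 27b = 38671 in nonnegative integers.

gcd(65, 27) = 1  (65 = 2×27 + 11, 27 = 2×11 + 5, 11 = 2×5 + 1, 5 = 5×1).
Back-substituting, 65×(5) + 27×(-12) = 1.
Scale by 38671: one solution is (193355, -464052). Reduce a mod 27: (8, 1413).
General: a = 8 + 27t, b = 1413 - 65t.
a ≥ 0 ⇒ t ≥ 0; b ≥ 0 ⇒ t ≤ 21. So t ∈ [0, 21]: 22 solutions.

22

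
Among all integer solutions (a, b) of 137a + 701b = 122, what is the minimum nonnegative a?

gcd(701, 137) = 1.
1 divides 122, so solutions exist.
By Bézout, 137*(-307) + 701*(60) = 1.
Scale by 122/1 = 122: (a₀, b₀) = (-37454, 7320).
General solution: a = -37454 + 701t, b = 7320 - 137t for integer t.
a ≥ 0: smallest is -37454 mod 701 = 400 (at t = 54), with b = -78.

400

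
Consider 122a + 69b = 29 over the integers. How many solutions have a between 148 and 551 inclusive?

6

gcd(122, 69) = 1.
By Bézout, 122·(-13) + 69·(23) = 1.
Particular solution: (37, -65).
General solution: a = 37 + 69t, b = -65 - 122t for integer t.
148 ≤ 37 + 69t ≤ 551 gives t ∈ [2, 7], which is 6 values.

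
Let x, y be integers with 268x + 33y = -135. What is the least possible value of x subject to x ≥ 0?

24

gcd(268, 33) = 1  (268 = 8*33 + 4, 33 = 8*4 + 1, 4 = 4*1).
1 divides -135, so solutions exist.
Back-substituting, 268*(-8) + 33*(65) = 1.
Scale by -135/1 = -135: (x₀, y₀) = (1080, -8775).
General solution: x = 1080 + 33t, y = -8775 - 268t for integer t.
x ≥ 0: smallest is 1080 mod 33 = 24 (at t = -32), with y = -199.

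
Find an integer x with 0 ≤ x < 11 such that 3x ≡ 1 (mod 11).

gcd(11, 3):
  11 = 3×3 + 2
  3 = 1×2 + 1
  2 = 2×1
so gcd(11, 3) = 1.
Back-substitute for Bézout coefficients:
  1 = 3 - 1×2
  ... = 3×(4) + 11×(-1)
So 3×4 ≡ 1 (mod 11), and 4 mod 11 = 4.

4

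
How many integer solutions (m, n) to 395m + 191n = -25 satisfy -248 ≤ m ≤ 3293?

gcd(395, 191):
  395 = 2×191 + 13
  191 = 14×13 + 9
  13 = 1×9 + 4
  9 = 2×4 + 1
  4 = 4×1
so gcd(395, 191) = 1.
Back-substitute for Bézout coefficients:
  1 = 9 - 2×4
  ... = 395×(-44) + 191×(91)
Scale by -25: particular solution (1100, -2275); reduce m mod 191: (145, -300).
General solution: m = 145 + 191t, n = -300 - 395t for integer t.
-248 ≤ 145 + 191t ≤ 3293 gives t ∈ [-2, 16], which is 19 values.

19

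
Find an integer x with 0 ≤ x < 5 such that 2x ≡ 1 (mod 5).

3

gcd(5, 2):
  5 = 2·2 + 1
  2 = 2·1
so gcd(5, 2) = 1.
Back-substitute for Bézout coefficients:
  1 = 5 - 2·2
  ... = 2·(-2) + 5·(1)
So 2·-2 ≡ 1 (mod 5), and -2 mod 5 = 3.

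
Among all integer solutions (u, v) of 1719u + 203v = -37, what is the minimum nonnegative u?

115

gcd(1719, 203):
  1719 = 8×203 + 95
  203 = 2×95 + 13
  95 = 7×13 + 4
  13 = 3×4 + 1
  4 = 4×1
so gcd(1719, 203) = 1.
1 divides -37, so solutions exist.
Back-substitute for Bézout coefficients:
  1 = 13 - 3×4
  ... = 1719×(-47) + 203×(398)
Scale by -37/1 = -37: (u₀, v₀) = (1739, -14726).
General solution: u = 1739 + 203t, v = -14726 - 1719t for integer t.
u ≥ 0: smallest is 1739 mod 203 = 115 (at t = -8), with v = -974.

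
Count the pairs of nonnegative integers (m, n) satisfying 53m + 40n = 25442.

12

gcd(53, 40):
  53 = 1·40 + 13
  40 = 3·13 + 1
  13 = 13·1
so gcd(53, 40) = 1.
Back-substitute for Bézout coefficients:
  1 = 40 - 3·13
  ... = 53·(-3) + 40·(4)
Scale by 25442: one solution is (-76326, 101768). Reduce m mod 40: (34, 591).
General: m = 34 + 40t, n = 591 - 53t.
m ≥ 0 ⇒ t ≥ 0; n ≥ 0 ⇒ t ≤ 11. So t ∈ [0, 11]: 12 solutions.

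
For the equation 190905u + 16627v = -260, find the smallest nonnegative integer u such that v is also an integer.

gcd(190905, 16627):
  190905 = 11·16627 + 8008
  16627 = 2·8008 + 611
  8008 = 13·611 + 65
  611 = 9·65 + 26
  65 = 2·26 + 13
  26 = 2·13
so gcd(190905, 16627) = 13.
13 divides -260, so solutions exist.
Back-substitute for Bézout coefficients:
  13 = 65 - 2·26
  ... = 190905·(517) + 16627·(-5936)
Scale by -260/13 = -20: (u₀, v₀) = (-10340, 118720).
General solution: u = -10340 + 1279t, v = 118720 - 14685t for integer t.
u ≥ 0: smallest is -10340 mod 1279 = 1171 (at t = 9), with v = -13445.

1171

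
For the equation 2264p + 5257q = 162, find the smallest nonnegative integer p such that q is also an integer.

gcd(5257, 2264):
  5257 = 2*2264 + 729
  2264 = 3*729 + 77
  729 = 9*77 + 36
  77 = 2*36 + 5
  36 = 7*5 + 1
  5 = 5*1
so gcd(5257, 2264) = 1.
1 divides 162, so solutions exist.
Back-substitute for Bézout coefficients:
  1 = 36 - 7*5
  ... = 2264*(-1024) + 5257*(441)
Scale by 162/1 = 162: (p₀, q₀) = (-165888, 71442).
General solution: p = -165888 + 5257t, q = 71442 - 2264t for integer t.
p ≥ 0: smallest is -165888 mod 5257 = 2336 (at t = 32), with q = -1006.

2336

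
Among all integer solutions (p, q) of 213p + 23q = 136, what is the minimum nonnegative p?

gcd(213, 23):
  213 = 9*23 + 6
  23 = 3*6 + 5
  6 = 1*5 + 1
  5 = 5*1
so gcd(213, 23) = 1.
1 divides 136, so solutions exist.
Back-substitute for Bézout coefficients:
  1 = 6 - 1*5
  ... = 213*(4) + 23*(-37)
Scale by 136/1 = 136: (p₀, q₀) = (544, -5032).
General solution: p = 544 + 23t, q = -5032 - 213t for integer t.
p ≥ 0: smallest is 544 mod 23 = 15 (at t = -23), with q = -133.

15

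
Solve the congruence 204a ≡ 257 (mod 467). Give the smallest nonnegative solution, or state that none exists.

205

gcd(467, 204) = 1.
1 divides 257, so solutions exist.
By Bézout, 204×(-190) + 467×(83) = 1.
So 204×(-190) ≡ 1 (mod 467); multiply by 257: a ≡ -48830 (mod 467).
Smallest nonnegative: a = -48830 mod 467 = 205.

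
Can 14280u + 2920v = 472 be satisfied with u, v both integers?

no

gcd(14280, 2920) = 40.
40 does not divide 472 (remainder 32), so no integer solutions.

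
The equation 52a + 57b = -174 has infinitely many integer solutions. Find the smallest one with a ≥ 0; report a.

12

gcd(57, 52) = 1.
1 divides -174, so solutions exist.
By Bézout, 52×(-23) + 57×(21) = 1.
Scale by -174/1 = -174: (a₀, b₀) = (4002, -3654).
General solution: a = 4002 + 57t, b = -3654 - 52t for integer t.
a ≥ 0: smallest is 4002 mod 57 = 12 (at t = -70), with b = -14.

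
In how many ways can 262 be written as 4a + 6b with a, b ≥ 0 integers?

22

gcd(6, 4) = 2.
By Bézout, 4·(-1) + 6·(1) = 2.
One solution: (1, 43).
General: a = 1 + 3t, b = 43 - 2t.
a ≥ 0 ⇒ t ≥ 0; b ≥ 0 ⇒ t ≤ 21. So t ∈ [0, 21]: 22 solutions.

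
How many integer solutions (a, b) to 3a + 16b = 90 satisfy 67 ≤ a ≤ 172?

gcd(16, 3) = 1.
By Bézout, 3*(-5) + 16*(1) = 1.
Particular solution: (14, 3).
General solution: a = 14 + 16t, b = 3 - 3t for integer t.
67 ≤ 14 + 16t ≤ 172 gives t ∈ [4, 9], which is 6 values.

6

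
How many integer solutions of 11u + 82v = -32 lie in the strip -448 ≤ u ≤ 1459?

gcd(82, 11):
  82 = 7*11 + 5
  11 = 2*5 + 1
  5 = 5*1
so gcd(82, 11) = 1.
Back-substitute for Bézout coefficients:
  1 = 11 - 2*5
  ... = 11*(15) + 82*(-2)
Scale by -32: particular solution (-480, 64); reduce u mod 82: (12, -2).
General solution: u = 12 + 82t, v = -2 - 11t for integer t.
-448 ≤ 12 + 82t ≤ 1459 gives t ∈ [-5, 17], which is 23 values.

23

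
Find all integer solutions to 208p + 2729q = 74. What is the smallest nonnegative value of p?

gcd(2729, 208) = 1.
1 divides 74, so solutions exist.
By Bézout, 208*(-328) + 2729*(25) = 1.
Scale by 74/1 = 74: (p₀, q₀) = (-24272, 1850).
General solution: p = -24272 + 2729t, q = 1850 - 208t for integer t.
p ≥ 0: smallest is -24272 mod 2729 = 289 (at t = 9), with q = -22.

289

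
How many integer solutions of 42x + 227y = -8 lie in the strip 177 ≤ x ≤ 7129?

31

gcd(227, 42) = 1  (227 = 5·42 + 17, 42 = 2·17 + 8, 17 = 2·8 + 1, 8 = 8·1).
Back-substituting, 42·(-27) + 227·(5) = 1.
Scale by -8: particular solution (216, -40); reduce x mod 227: (216, -40).
General solution: x = 216 + 227t, y = -40 - 42t for integer t.
177 ≤ 216 + 227t ≤ 7129 gives t ∈ [0, 30], which is 31 values.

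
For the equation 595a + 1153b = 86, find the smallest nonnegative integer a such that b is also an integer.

1033

gcd(1153, 595) = 1  (1153 = 1·595 + 558, 595 = 1·558 + 37, 558 = 15·37 + 3, 37 = 12·3 + 1, 3 = 3·1).
1 divides 86, so solutions exist.
Back-substituting, 595·(374) + 1153·(-193) = 1.
Scale by 86/1 = 86: (a₀, b₀) = (32164, -16598).
General solution: a = 32164 + 1153t, b = -16598 - 595t for integer t.
a ≥ 0: smallest is 32164 mod 1153 = 1033 (at t = -27), with b = -533.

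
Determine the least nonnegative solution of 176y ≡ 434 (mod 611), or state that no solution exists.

gcd(611, 176) = 1.
1 divides 434, so solutions exist.
By Bézout, 176·(184) + 611·(-53) = 1.
So 176·(184) ≡ 1 (mod 611); multiply by 434: y ≡ 79856 (mod 611).
Smallest nonnegative: y = 79856 mod 611 = 426.

426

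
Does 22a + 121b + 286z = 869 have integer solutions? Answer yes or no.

yes

gcd(121, 22) = 11.
gcd(11, 286) = 11.
11 divides 869, so integer solutions exist.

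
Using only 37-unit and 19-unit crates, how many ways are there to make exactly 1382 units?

2

Need nonnegative integers with 37j + 19k = 1382.
gcd(37, 19) = 1, and 37·(-1) + 19·(2) = 1.
So (j₀, k₀) = (-1382, 2764); general j = -1382 + 19t, k = 2764 - 37t.
j ≥ 0 ⇒ t ≥ 73; k ≥ 0 ⇒ t ≤ 74. That's 2 values of t.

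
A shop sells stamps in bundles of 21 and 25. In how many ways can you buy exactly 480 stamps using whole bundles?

1

Need nonnegative integers with 21j + 25k = 480.
gcd(21, 25) = 1, and 21·(6) + 25·(-5) = 1.
So (j₀, k₀) = (2880, -2400); general j = 2880 + 25t, k = -2400 - 21t.
j ≥ 0 ⇒ t ≥ -115; k ≥ 0 ⇒ t ≤ -115. That's 1 value of t.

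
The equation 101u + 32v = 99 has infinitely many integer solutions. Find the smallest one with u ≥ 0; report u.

7

gcd(101, 32):
  101 = 3*32 + 5
  32 = 6*5 + 2
  5 = 2*2 + 1
  2 = 2*1
so gcd(101, 32) = 1.
1 divides 99, so solutions exist.
Back-substitute for Bézout coefficients:
  1 = 5 - 2*2
  ... = 101*(13) + 32*(-41)
Scale by 99/1 = 99: (u₀, v₀) = (1287, -4059).
General solution: u = 1287 + 32t, v = -4059 - 101t for integer t.
u ≥ 0: smallest is 1287 mod 32 = 7 (at t = -40), with v = -19.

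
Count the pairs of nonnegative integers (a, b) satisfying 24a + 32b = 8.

gcd(32, 24):
  32 = 1·24 + 8
  24 = 3·8
so gcd(32, 24) = 8.
Back-substitute for Bézout coefficients:
  8 = 32 - 1·24
  ... = 24·(-1) + 32·(1)
Scale by 1: one solution is (-1, 1). Reduce a mod 4: (3, -2).
General: a = 3 + 4t, b = -2 - 3t.
a ≥ 0 ⇒ t ≥ 0; b ≥ 0 ⇒ t ≤ -1. So t ∈ [0, -1]: 0 solutions.

0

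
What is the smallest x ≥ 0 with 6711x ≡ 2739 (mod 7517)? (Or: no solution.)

1237

gcd(7517, 6711):
  7517 = 1*6711 + 806
  6711 = 8*806 + 263
  806 = 3*263 + 17
  263 = 15*17 + 8
  17 = 2*8 + 1
  8 = 8*1
so gcd(7517, 6711) = 1.
1 divides 2739, so solutions exist.
Back-substitute for Bézout coefficients:
  1 = 17 - 2*8
  ... = 6711*(-886) + 7517*(791)
So 6711*(-886) ≡ 1 (mod 7517); multiply by 2739: x ≡ -2426754 (mod 7517).
Smallest nonnegative: x = -2426754 mod 7517 = 1237.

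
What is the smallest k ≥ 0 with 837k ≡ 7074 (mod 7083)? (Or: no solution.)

gcd(7083, 837):
  7083 = 8*837 + 387
  837 = 2*387 + 63
  387 = 6*63 + 9
  63 = 7*9
so gcd(7083, 837) = 9.
9 divides 7074, so solutions exist.
Back-substitute for Bézout coefficients:
  9 = 387 - 6*63
  ... = 837*(-110) + 7083*(13)
So 837*(-110) ≡ 9 (mod 7083); multiply by 786: k ≡ -86460 (mod 787).
Smallest nonnegative: k = -86460 mod 787 = 110.

110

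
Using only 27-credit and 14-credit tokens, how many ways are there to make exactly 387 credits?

Need nonnegative integers with 27j + 14k = 387.
gcd(27, 14) = 1, and 27·(-1) + 14·(2) = 1.
So (j₀, k₀) = (-387, 774); general j = -387 + 14t, k = 774 - 27t.
j ≥ 0 ⇒ t ≥ 28; k ≥ 0 ⇒ t ≤ 28. That's 1 value of t.

1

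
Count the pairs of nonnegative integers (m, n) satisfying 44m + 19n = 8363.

10

gcd(44, 19):
  44 = 2×19 + 6
  19 = 3×6 + 1
  6 = 6×1
so gcd(44, 19) = 1.
Back-substitute for Bézout coefficients:
  1 = 19 - 3×6
  ... = 44×(-3) + 19×(7)
Scale by 8363: one solution is (-25089, 58541). Reduce m mod 19: (10, 417).
General: m = 10 + 19t, n = 417 - 44t.
m ≥ 0 ⇒ t ≥ 0; n ≥ 0 ⇒ t ≤ 9. So t ∈ [0, 9]: 10 solutions.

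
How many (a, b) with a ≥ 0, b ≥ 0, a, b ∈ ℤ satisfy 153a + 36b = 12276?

gcd(153, 36) = 9.
By Bézout, 153×(1) + 36×(-4) = 9.
One solution: (0, 341).
General: a = 0 + 4t, b = 341 - 17t.
a ≥ 0 ⇒ t ≥ 0; b ≥ 0 ⇒ t ≤ 20. So t ∈ [0, 20]: 21 solutions.

21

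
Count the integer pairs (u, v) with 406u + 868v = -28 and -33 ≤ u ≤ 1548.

gcd(868, 406):
  868 = 2·406 + 56
  406 = 7·56 + 14
  56 = 4·14
so gcd(868, 406) = 14.
Back-substitute for Bézout coefficients:
  14 = 406 - 7·56
  ... = 406·(15) + 868·(-7)
Scale by -2: particular solution (-30, 14); reduce u mod 62: (32, -15).
General solution: u = 32 + 62t, v = -15 - 29t for integer t.
-33 ≤ 32 + 62t ≤ 1548 gives t ∈ [-1, 24], which is 26 values.

26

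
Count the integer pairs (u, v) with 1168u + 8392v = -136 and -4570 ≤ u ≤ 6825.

11

gcd(8392, 1168) = 8  (8392 = 7*1168 + 216, 1168 = 5*216 + 88, 216 = 2*88 + 40, 88 = 2*40 + 8, 40 = 5*8).
Back-substituting, 1168*(194) + 8392*(-27) = 8.
Scale by -17: particular solution (-3298, 459); reduce u mod 1049: (898, -125).
General solution: u = 898 + 1049t, v = -125 - 146t for integer t.
-4570 ≤ 898 + 1049t ≤ 6825 gives t ∈ [-5, 5], which is 11 values.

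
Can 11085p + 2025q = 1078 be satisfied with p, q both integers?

no

gcd(11085, 2025) = 15  (11085 = 5×2025 + 960, 2025 = 2×960 + 105, 960 = 9×105 + 15, 105 = 7×15).
15 does not divide 1078 (remainder 13), so no integer solutions.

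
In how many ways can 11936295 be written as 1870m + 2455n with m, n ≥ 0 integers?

gcd(2455, 1870) = 5  (2455 = 1*1870 + 585, 1870 = 3*585 + 115, 585 = 5*115 + 10, 115 = 11*10 + 5, 10 = 2*5).
Back-substituting, 1870*(235) + 2455*(-179) = 5.
Scale by 2387259: one solution is (561005865, -427319361). Reduce m mod 491: (67, 4811).
General: m = 67 + 491t, n = 4811 - 374t.
m ≥ 0 ⇒ t ≥ 0; n ≥ 0 ⇒ t ≤ 12. So t ∈ [0, 12]: 13 solutions.

13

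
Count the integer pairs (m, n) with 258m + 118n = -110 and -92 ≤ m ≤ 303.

gcd(258, 118):
  258 = 2·118 + 22
  118 = 5·22 + 8
  22 = 2·8 + 6
  8 = 1·6 + 2
  6 = 3·2
so gcd(258, 118) = 2.
Back-substitute for Bézout coefficients:
  2 = 8 - 1·6
  ... = 258·(-16) + 118·(35)
Scale by -55: particular solution (880, -1925); reduce m mod 59: (54, -119).
General solution: m = 54 + 59t, n = -119 - 129t for integer t.
-92 ≤ 54 + 59t ≤ 303 gives t ∈ [-2, 4], which is 7 values.

7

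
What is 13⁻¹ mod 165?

gcd(165, 13):
  165 = 12·13 + 9
  13 = 1·9 + 4
  9 = 2·4 + 1
  4 = 4·1
so gcd(165, 13) = 1.
Back-substitute for Bézout coefficients:
  1 = 9 - 2·4
  ... = 13·(-38) + 165·(3)
So 13·-38 ≡ 1 (mod 165), and -38 mod 165 = 127.

127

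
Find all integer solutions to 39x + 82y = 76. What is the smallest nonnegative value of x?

44

gcd(82, 39):
  82 = 2×39 + 4
  39 = 9×4 + 3
  4 = 1×3 + 1
  3 = 3×1
so gcd(82, 39) = 1.
1 divides 76, so solutions exist.
Back-substitute for Bézout coefficients:
  1 = 4 - 1×3
  ... = 39×(-21) + 82×(10)
Scale by 76/1 = 76: (x₀, y₀) = (-1596, 760).
General solution: x = -1596 + 82t, y = 760 - 39t for integer t.
x ≥ 0: smallest is -1596 mod 82 = 44 (at t = 20), with y = -20.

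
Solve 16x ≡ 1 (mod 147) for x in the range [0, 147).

gcd(147, 16) = 1  (147 = 9*16 + 3, 16 = 5*3 + 1, 3 = 3*1).
Back-substituting, 16*(46) + 147*(-5) = 1.
So 16*46 ≡ 1 (mod 147), and 46 mod 147 = 46.

46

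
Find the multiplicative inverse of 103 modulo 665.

gcd(665, 103) = 1  (665 = 6*103 + 47, 103 = 2*47 + 9, 47 = 5*9 + 2, 9 = 4*2 + 1, 2 = 2*1).
Back-substituting, 103*(297) + 665*(-46) = 1.
So 103*297 ≡ 1 (mod 665), and 297 mod 665 = 297.

297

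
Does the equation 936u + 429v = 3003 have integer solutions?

gcd(936, 429) = 39  (936 = 2×429 + 78, 429 = 5×78 + 39, 78 = 2×39).
39 divides 3003, so integer solutions exist.

yes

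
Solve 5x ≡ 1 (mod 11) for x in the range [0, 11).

9

gcd(11, 5):
  11 = 2·5 + 1
  5 = 5·1
so gcd(11, 5) = 1.
Back-substitute for Bézout coefficients:
  1 = 11 - 2·5
  ... = 5·(-2) + 11·(1)
So 5·-2 ≡ 1 (mod 11), and -2 mod 11 = 9.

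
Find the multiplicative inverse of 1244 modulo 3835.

484

gcd(3835, 1244):
  3835 = 3*1244 + 103
  1244 = 12*103 + 8
  103 = 12*8 + 7
  8 = 1*7 + 1
  7 = 7*1
so gcd(3835, 1244) = 1.
Back-substitute for Bézout coefficients:
  1 = 8 - 1*7
  ... = 1244*(484) + 3835*(-157)
So 1244*484 ≡ 1 (mod 3835), and 484 mod 3835 = 484.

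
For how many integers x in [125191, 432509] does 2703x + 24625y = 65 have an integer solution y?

13

gcd(24625, 2703):
  24625 = 9·2703 + 298
  2703 = 9·298 + 21
  298 = 14·21 + 4
  21 = 5·4 + 1
  4 = 4·1
so gcd(24625, 2703) = 1.
Back-substitute for Bézout coefficients:
  1 = 21 - 5·4
  ... = 2703·(5867) + 24625·(-644)
Scale by 65: particular solution (381355, -41860); reduce x mod 24625: (11980, -1315).
General solution: x = 11980 + 24625t, y = -1315 - 2703t for integer t.
125191 ≤ 11980 + 24625t ≤ 432509 gives t ∈ [5, 17], which is 13 values.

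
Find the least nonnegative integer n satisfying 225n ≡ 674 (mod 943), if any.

gcd(943, 225) = 1.
1 divides 674, so solutions exist.
By Bézout, 225×(285) + 943×(-68) = 1.
So 225×(285) ≡ 1 (mod 943); multiply by 674: n ≡ 192090 (mod 943).
Smallest nonnegative: n = 192090 mod 943 = 661.

661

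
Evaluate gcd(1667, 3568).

gcd(3568, 1667) = 1  (3568 = 2*1667 + 234, 1667 = 7*234 + 29, 234 = 8*29 + 2, 29 = 14*2 + 1, 2 = 2*1).

1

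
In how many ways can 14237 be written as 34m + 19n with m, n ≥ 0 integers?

gcd(34, 19):
  34 = 1×19 + 15
  19 = 1×15 + 4
  15 = 3×4 + 3
  4 = 1×3 + 1
  3 = 3×1
so gcd(34, 19) = 1.
Back-substitute for Bézout coefficients:
  1 = 4 - 1×3
  ... = 34×(-5) + 19×(9)
Scale by 14237: one solution is (-71185, 128133). Reduce m mod 19: (8, 735).
General: m = 8 + 19t, n = 735 - 34t.
m ≥ 0 ⇒ t ≥ 0; n ≥ 0 ⇒ t ≤ 21. So t ∈ [0, 21]: 22 solutions.

22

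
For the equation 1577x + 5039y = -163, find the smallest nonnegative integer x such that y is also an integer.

3879

gcd(5039, 1577) = 1  (5039 = 3·1577 + 308, 1577 = 5·308 + 37, 308 = 8·37 + 12, 37 = 3·12 + 1, 12 = 12·1).
1 divides -163, so solutions exist.
Back-substituting, 1577·(409) + 5039·(-128) = 1.
Scale by -163/1 = -163: (x₀, y₀) = (-66667, 20864).
General solution: x = -66667 + 5039t, y = 20864 - 1577t for integer t.
x ≥ 0: smallest is -66667 mod 5039 = 3879 (at t = 14), with y = -1214.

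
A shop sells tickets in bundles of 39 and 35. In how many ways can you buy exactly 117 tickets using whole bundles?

Need nonnegative integers with 39j + 35k = 117.
gcd(39, 35) = 1, and 39·(9) + 35·(-10) = 1.
So (j₀, k₀) = (1053, -1170); general j = 1053 + 35t, k = -1170 - 39t.
j ≥ 0 ⇒ t ≥ -30; k ≥ 0 ⇒ t ≤ -30. That's 1 value of t.

1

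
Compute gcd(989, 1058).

gcd(1058, 989):
  1058 = 1×989 + 69
  989 = 14×69 + 23
  69 = 3×23
so gcd(1058, 989) = 23.

23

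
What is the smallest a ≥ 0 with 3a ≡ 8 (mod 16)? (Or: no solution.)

gcd(16, 3):
  16 = 5×3 + 1
  3 = 3×1
so gcd(16, 3) = 1.
1 divides 8, so solutions exist.
Back-substitute for Bézout coefficients:
  1 = 16 - 5×3
  ... = 3×(-5) + 16×(1)
So 3×(-5) ≡ 1 (mod 16); multiply by 8: a ≡ -40 (mod 16).
Smallest nonnegative: a = -40 mod 16 = 8.

8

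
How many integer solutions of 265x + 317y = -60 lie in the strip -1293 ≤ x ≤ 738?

gcd(317, 265) = 1.
By Bézout, 265×(128) + 317×(-107) = 1.
Particular solution: (245, -205).
General solution: x = 245 + 317t, y = -205 - 265t for integer t.
-1293 ≤ 245 + 317t ≤ 738 gives t ∈ [-4, 1], which is 6 values.

6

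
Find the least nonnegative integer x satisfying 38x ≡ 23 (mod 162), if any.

no solution

gcd(162, 38) = 2.
2 does not divide 23, so the congruence has no solution.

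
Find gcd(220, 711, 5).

1

gcd(711, 220) = 1.
gcd(1, 5) = 1.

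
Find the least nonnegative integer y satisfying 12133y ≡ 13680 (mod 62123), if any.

16826

gcd(62123, 12133) = 1.
1 divides 13680, so solutions exist.
By Bézout, 12133*(-6093) + 62123*(1190) = 1.
So 12133*(-6093) ≡ 1 (mod 62123); multiply by 13680: y ≡ -83352240 (mod 62123).
Smallest nonnegative: y = -83352240 mod 62123 = 16826.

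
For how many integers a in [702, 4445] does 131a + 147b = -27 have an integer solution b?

gcd(147, 131):
  147 = 1·131 + 16
  131 = 8·16 + 3
  16 = 5·3 + 1
  3 = 3·1
so gcd(147, 131) = 1.
Back-substitute for Bézout coefficients:
  1 = 16 - 5·3
  ... = 131·(-46) + 147·(41)
Scale by -27: particular solution (1242, -1107); reduce a mod 147: (66, -59).
General solution: a = 66 + 147t, b = -59 - 131t for integer t.
702 ≤ 66 + 147t ≤ 4445 gives t ∈ [5, 29], which is 25 values.

25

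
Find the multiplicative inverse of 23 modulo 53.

gcd(53, 23) = 1.
By Bézout, 23·(-23) + 53·(10) = 1.
So 23·-23 ≡ 1 (mod 53), and -23 mod 53 = 30.

30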